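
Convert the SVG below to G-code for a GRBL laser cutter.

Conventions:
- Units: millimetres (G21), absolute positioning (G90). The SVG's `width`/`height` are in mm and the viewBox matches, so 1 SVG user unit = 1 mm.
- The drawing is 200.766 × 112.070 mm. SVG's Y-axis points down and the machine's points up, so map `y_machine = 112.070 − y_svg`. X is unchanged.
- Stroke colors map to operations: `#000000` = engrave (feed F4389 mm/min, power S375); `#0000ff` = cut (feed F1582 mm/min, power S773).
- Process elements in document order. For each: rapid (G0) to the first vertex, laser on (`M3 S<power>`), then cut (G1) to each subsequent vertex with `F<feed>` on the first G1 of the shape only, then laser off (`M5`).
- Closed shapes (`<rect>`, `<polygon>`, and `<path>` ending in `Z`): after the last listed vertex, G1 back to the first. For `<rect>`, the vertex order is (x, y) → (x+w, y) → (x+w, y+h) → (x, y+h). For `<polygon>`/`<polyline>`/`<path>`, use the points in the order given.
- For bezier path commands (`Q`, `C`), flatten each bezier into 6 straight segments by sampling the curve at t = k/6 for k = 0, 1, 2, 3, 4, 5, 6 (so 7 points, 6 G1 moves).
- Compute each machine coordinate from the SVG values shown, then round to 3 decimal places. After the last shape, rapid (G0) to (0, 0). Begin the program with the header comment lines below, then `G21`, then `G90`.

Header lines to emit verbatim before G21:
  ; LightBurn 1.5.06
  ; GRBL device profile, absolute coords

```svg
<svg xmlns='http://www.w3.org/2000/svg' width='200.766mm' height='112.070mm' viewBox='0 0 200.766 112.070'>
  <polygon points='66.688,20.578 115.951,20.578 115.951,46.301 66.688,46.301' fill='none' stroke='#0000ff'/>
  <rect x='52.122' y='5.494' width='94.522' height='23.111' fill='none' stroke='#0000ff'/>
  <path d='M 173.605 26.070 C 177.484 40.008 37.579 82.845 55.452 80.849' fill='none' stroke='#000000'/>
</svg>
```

; LightBurn 1.5.06
; GRBL device profile, absolute coords
G21
G90
G0 X66.688 Y91.492
M3 S773
G1 X115.951 Y91.492 F1582
G1 X115.951 Y65.769
G1 X66.688 Y65.769
G1 X66.688 Y91.492
M5
G0 X52.122 Y106.576
M3 S773
G1 X146.644 Y106.576 F1582
G1 X146.644 Y83.465
G1 X52.122 Y83.465
G1 X52.122 Y106.576
M5
G0 X173.605 Y86.000
M3 S375
G1 X164.959 Y76.964 F4389
G1 X140.725 Y65.160
G1 X109.281 Y52.635
G1 X79.003 Y41.439
G1 X58.268 Y33.618
G1 X55.452 Y31.221
M5
G0 X0.000 Y0.000

Since the viewBox matches the mm dimensions, user units are millimetres directly. The only transform is the Y-flip y_m = 112.070 − y_svg.

Shape 1 is a rectangle drawn with `<polygon>`. Its stroke #0000ff means cut at S773, F1582. After flipping Y the toolpath is (66.688,91.492) → (115.951,91.492) → (115.951,65.769) → (66.688,65.769) → (66.688,91.492), returning to the start.

Shape 2 is a rectangle drawn with `<rect>`. Its stroke #0000ff means cut at S773, F1582. After flipping Y the toolpath is (52.122,106.576) → (146.644,106.576) → (146.644,83.465) → (52.122,83.465) → (52.122,106.576), returning to the start.

Shape 3 is a cubic bezier drawn with `<path>`. Its stroke #000000 means engrave at S375, F4389. After flipping Y the toolpath is (173.605,86.000) → (164.959,76.964) → (140.725,65.160) → (109.281,52.635) → (79.003,41.439) → (58.268,33.618) → (55.452,31.221).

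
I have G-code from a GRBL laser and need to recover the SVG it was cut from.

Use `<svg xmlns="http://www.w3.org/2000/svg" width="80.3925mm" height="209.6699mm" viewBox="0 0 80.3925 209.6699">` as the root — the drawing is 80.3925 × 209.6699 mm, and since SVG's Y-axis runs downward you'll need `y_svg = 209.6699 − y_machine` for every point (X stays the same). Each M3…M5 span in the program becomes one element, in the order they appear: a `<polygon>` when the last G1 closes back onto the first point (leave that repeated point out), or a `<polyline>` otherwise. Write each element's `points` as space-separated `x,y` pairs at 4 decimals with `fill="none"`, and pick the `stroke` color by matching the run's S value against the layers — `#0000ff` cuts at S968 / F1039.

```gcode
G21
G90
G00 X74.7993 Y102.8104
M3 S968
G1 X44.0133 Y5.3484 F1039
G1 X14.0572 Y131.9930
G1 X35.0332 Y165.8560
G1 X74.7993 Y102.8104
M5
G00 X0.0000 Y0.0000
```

Machine Y-up, SVG Y-down with viewBox height 209.6699, so y_svg = 209.6699 − y_machine; X carries over. Every run uses S968, so all elements get stroke `#0000ff` (cut).

Run 1: The run returns to its start, so emit a `<polygon>` with points (Y-flipped): 74.7993,106.8595 44.0133,204.3215 14.0572,77.6769 35.0332,43.8139.

<svg xmlns="http://www.w3.org/2000/svg" width="80.3925mm" height="209.6699mm" viewBox="0 0 80.3925 209.6699">
  <polygon points="74.7993,106.8595 44.0133,204.3215 14.0572,77.6769 35.0332,43.8139" fill="none" stroke="#0000ff"/>
</svg>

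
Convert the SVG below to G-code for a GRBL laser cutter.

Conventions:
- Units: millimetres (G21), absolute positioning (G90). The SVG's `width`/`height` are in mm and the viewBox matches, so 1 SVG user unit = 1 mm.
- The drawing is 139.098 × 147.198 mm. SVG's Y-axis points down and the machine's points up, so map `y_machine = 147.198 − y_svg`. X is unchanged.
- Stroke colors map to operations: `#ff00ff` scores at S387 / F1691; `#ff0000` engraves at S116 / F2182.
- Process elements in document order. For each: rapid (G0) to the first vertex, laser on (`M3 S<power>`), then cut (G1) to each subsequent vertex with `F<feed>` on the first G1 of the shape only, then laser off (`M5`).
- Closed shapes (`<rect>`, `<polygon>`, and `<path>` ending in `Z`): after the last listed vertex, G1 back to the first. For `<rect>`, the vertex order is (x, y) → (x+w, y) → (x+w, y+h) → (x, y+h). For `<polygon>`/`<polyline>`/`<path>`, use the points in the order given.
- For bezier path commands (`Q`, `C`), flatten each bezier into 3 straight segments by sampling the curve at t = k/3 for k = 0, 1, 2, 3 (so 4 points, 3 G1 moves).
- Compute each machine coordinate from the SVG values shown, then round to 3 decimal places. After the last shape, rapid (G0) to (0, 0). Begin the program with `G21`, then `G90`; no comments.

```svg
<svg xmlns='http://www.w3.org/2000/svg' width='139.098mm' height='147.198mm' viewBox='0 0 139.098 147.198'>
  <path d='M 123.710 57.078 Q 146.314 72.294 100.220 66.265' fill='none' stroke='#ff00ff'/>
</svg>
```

viewBox `0 0 139.098 147.198` with mm width/height → 1 unit = 1 mm. Flip: y_m = 147.198 − y_svg.

**Shape 1** — `<path>` quadratic bezier, stroke `#ff00ff` → score (S387, F1691). Control points (SVG): P0=(123.710,57.078), P1=(146.314,72.294), P2=(100.220,66.265); sampled at t=k/3. Machine vertices: (123.710,90.120) → (131.146,82.337) → (123.316,79.274) → (100.220,80.933). Open path.

G21
G90
G0 X123.710 Y90.120
M3 S387
G1 X131.146 Y82.337 F1691
G1 X123.316 Y79.274
G1 X100.220 Y80.933
M5
G0 X0.000 Y0.000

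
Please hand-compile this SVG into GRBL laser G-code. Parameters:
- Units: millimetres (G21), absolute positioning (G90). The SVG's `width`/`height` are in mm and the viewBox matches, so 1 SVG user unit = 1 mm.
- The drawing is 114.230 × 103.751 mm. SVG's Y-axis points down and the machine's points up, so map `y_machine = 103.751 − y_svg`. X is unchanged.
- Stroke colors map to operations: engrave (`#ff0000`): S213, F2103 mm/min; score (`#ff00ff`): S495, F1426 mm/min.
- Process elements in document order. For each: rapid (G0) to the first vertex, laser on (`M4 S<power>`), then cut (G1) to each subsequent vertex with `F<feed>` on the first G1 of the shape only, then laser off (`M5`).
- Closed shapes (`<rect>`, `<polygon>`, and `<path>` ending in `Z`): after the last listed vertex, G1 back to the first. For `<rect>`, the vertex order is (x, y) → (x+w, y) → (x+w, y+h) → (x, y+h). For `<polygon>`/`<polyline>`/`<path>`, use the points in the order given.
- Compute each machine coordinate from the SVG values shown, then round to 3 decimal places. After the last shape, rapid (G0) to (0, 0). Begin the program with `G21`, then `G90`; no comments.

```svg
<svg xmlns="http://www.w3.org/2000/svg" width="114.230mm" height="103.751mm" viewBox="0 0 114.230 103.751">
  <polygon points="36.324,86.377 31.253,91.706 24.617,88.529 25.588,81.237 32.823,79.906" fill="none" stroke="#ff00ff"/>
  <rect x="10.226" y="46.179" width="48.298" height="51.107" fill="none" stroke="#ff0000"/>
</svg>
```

G21
G90
G0 X36.324 Y17.374
M4 S495
G1 X31.253 Y12.045 F1426
G1 X24.617 Y15.222
G1 X25.588 Y22.514
G1 X32.823 Y23.845
G1 X36.324 Y17.374
M5
G0 X10.226 Y57.572
M4 S213
G1 X58.524 Y57.572 F2103
G1 X58.524 Y6.465
G1 X10.226 Y6.465
G1 X10.226 Y57.572
M5
G0 X0.000 Y0.000

1 u = 1 mm; y_m = 103.751 − y.

[1] `<polygon>` regular polygon, #ff00ff→score S495 F1426: (36.324,17.374) → (31.253,12.045) → (24.617,15.222) → (25.588,22.514) → (32.823,23.845) → (36.324,17.374) (closed)

[2] `<rect>` rectangle, #ff0000→engrave S213 F2103: (10.226,57.572) → (58.524,57.572) → (58.524,6.465) → (10.226,6.465) → (10.226,57.572) (closed)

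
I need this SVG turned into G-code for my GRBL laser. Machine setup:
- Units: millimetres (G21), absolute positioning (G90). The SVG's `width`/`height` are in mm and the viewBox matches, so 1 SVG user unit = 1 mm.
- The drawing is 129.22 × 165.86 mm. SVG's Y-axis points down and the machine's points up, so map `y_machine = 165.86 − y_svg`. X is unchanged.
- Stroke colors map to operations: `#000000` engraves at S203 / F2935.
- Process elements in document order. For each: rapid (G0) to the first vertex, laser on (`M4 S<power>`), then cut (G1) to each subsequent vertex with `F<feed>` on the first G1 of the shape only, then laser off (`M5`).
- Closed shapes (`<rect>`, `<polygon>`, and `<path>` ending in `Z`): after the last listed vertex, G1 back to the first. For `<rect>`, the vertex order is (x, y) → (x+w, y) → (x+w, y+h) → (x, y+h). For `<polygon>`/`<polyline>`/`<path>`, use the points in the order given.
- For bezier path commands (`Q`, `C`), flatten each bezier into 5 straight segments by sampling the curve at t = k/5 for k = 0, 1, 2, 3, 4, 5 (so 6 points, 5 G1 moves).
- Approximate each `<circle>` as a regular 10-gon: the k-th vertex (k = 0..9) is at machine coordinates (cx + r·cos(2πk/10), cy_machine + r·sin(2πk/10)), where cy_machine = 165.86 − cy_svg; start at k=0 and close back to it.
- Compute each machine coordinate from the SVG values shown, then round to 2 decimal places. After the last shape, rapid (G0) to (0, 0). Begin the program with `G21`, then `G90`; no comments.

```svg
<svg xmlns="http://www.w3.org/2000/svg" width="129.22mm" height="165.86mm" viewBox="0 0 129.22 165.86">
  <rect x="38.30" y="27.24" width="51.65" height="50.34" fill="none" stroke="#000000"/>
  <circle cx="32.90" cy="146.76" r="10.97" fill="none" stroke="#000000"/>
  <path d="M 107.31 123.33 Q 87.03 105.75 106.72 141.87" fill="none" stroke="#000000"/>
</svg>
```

G21
G90
G0 X38.30 Y138.62
M4 S203
G1 X89.95 Y138.62 F2935
G1 X89.95 Y88.28
G1 X38.30 Y88.28
G1 X38.30 Y138.62
M5
G0 X43.87 Y19.10
M4 S203
G1 X41.77 Y25.55 F2935
G1 X36.29 Y29.53
G1 X29.51 Y29.53
G1 X24.03 Y25.55
G1 X21.93 Y19.10
G1 X24.03 Y12.65
G1 X29.51 Y8.67
G1 X36.29 Y8.67
G1 X41.77 Y12.65
G1 X43.87 Y19.10
M5
G0 X107.31 Y42.53
M4 S203
G1 X100.80 Y47.41 F2935
G1 X97.48 Y48.00
G1 X97.36 Y44.29
G1 X100.44 Y36.29
G1 X106.72 Y23.99
M5
G0 X0.00 Y0.00

1 u = 1 mm; y_m = 165.86 − y.

[1] `<rect>` rectangle, #000000→engrave S203 F2935: (38.30,138.62) → (89.95,138.62) → (89.95,88.28) → (38.30,88.28) → (38.30,138.62) (closed)

[2] `<circle>` circle, #000000→engrave S203 F2935: (43.87,19.10) → (41.77,25.55) → (36.29,29.53) → (29.51,29.53) → (24.03,25.55) → (21.93,19.10) → (24.03,12.65) → (29.51,8.67) → (36.29,8.67) → (41.77,12.65) → (43.87,19.10) (closed)

[3] `<path>` quadratic bezier, #000000→engrave S203 F2935: (107.31,42.53) → (100.80,47.41) → (97.48,48.00) → (97.36,44.29) → (100.44,36.29) → (106.72,23.99)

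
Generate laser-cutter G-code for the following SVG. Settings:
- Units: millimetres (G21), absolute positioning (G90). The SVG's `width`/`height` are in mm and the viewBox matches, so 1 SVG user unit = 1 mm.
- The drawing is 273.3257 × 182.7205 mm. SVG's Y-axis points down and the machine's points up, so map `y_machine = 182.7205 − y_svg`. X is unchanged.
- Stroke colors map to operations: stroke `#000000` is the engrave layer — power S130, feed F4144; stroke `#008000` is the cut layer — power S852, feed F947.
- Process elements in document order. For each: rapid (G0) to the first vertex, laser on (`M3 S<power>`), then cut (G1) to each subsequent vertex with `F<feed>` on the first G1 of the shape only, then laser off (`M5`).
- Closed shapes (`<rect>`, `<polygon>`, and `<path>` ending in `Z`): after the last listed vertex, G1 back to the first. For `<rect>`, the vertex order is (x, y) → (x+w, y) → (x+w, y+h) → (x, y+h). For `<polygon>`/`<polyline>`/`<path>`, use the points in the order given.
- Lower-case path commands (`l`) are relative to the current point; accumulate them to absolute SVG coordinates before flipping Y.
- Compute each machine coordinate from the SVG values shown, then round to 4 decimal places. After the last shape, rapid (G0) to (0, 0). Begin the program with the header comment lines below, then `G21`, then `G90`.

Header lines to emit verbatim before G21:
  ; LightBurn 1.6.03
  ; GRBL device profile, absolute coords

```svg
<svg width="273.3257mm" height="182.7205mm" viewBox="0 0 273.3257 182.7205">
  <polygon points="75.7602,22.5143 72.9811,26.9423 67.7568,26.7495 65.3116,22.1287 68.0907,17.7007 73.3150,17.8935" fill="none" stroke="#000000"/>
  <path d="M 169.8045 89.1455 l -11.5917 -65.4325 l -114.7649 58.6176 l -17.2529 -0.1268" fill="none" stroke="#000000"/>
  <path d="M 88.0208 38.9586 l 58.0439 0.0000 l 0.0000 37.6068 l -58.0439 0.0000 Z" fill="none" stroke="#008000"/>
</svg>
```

viewBox `0 0 273.3257 182.7205` with mm width/height → 1 unit = 1 mm. Flip: y_m = 182.7205 − y_svg.

**Shape 1** — `<polygon>` regular polygon, stroke `#000000` → engrave (S130, F4144). Machine vertices: (75.7602,160.2062) → (72.9811,155.7782) → (67.7568,155.9710) → (65.3116,160.5918) → (68.0907,165.0198) → (73.3150,164.8270) → (75.7602,160.2062). Closed: final G1 returns to the first vertex.

**Shape 2** — `<path>` open polyline, stroke `#000000` → engrave (S130, F4144). Machine vertices: (169.8045,93.5750) → (158.2128,159.0075) → (43.4479,100.3899) → (26.1950,100.5167). Open path.

**Shape 3** — `<path>` rectangle, stroke `#008000` → cut (S852, F947). Machine vertices: (88.0208,143.7619) → (146.0647,143.7619) → (146.0647,106.1551) → (88.0208,106.1551) → (88.0208,143.7619). Closed: final G1 returns to the first vertex.

; LightBurn 1.6.03
; GRBL device profile, absolute coords
G21
G90
G0 X75.7602 Y160.2062
M3 S130
G1 X72.9811 Y155.7782 F4144
G1 X67.7568 Y155.9710
G1 X65.3116 Y160.5918
G1 X68.0907 Y165.0198
G1 X73.3150 Y164.8270
G1 X75.7602 Y160.2062
M5
G0 X169.8045 Y93.5750
M3 S130
G1 X158.2128 Y159.0075 F4144
G1 X43.4479 Y100.3899
G1 X26.1950 Y100.5167
M5
G0 X88.0208 Y143.7619
M3 S852
G1 X146.0647 Y143.7619 F947
G1 X146.0647 Y106.1551
G1 X88.0208 Y106.1551
G1 X88.0208 Y143.7619
M5
G0 X0.0000 Y0.0000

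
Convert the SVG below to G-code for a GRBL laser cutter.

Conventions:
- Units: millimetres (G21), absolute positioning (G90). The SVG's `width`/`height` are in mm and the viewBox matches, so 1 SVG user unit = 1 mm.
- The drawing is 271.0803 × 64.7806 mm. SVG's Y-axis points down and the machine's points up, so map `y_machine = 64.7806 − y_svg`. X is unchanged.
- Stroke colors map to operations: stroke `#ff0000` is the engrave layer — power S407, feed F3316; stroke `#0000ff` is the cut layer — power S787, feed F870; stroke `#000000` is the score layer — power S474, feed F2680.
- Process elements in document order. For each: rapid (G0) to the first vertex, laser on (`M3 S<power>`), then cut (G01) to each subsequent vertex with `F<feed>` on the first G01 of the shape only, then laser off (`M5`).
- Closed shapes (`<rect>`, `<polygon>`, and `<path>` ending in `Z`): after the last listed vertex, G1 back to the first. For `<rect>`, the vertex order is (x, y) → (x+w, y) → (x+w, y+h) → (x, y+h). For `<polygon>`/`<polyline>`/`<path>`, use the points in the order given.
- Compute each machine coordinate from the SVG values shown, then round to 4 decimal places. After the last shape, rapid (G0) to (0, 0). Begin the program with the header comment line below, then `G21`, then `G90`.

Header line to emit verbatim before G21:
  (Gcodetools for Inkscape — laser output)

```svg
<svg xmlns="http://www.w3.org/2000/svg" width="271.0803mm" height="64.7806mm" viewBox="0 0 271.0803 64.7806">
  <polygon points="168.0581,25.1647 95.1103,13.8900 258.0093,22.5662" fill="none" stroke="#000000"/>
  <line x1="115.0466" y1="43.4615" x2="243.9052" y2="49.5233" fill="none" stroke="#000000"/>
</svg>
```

(Gcodetools for Inkscape — laser output)
G21
G90
G0 X168.0581 Y39.6159
M3 S474
G01 X95.1103 Y50.8906 F2680
G01 X258.0093 Y42.2144
G01 X168.0581 Y39.6159
M5
G0 X115.0466 Y21.3191
M3 S474
G01 X243.9052 Y15.2573 F2680
M5
G0 X0.0000 Y0.0000

viewBox `0 0 271.0803 64.7806` with mm width/height → 1 unit = 1 mm. Flip: y_m = 64.7806 − y_svg.

**Shape 1** — `<polygon>` closed polygon, stroke `#000000` → score (S474, F2680). Machine vertices: (168.0581,39.6159) → (95.1103,50.8906) → (258.0093,42.2144) → (168.0581,39.6159). Closed: final G1 returns to the first vertex.

**Shape 2** — `<line>` line segment, stroke `#000000` → score (S474, F2680). Machine vertices: (115.0466,21.3191) → (243.9052,15.2573). Open path.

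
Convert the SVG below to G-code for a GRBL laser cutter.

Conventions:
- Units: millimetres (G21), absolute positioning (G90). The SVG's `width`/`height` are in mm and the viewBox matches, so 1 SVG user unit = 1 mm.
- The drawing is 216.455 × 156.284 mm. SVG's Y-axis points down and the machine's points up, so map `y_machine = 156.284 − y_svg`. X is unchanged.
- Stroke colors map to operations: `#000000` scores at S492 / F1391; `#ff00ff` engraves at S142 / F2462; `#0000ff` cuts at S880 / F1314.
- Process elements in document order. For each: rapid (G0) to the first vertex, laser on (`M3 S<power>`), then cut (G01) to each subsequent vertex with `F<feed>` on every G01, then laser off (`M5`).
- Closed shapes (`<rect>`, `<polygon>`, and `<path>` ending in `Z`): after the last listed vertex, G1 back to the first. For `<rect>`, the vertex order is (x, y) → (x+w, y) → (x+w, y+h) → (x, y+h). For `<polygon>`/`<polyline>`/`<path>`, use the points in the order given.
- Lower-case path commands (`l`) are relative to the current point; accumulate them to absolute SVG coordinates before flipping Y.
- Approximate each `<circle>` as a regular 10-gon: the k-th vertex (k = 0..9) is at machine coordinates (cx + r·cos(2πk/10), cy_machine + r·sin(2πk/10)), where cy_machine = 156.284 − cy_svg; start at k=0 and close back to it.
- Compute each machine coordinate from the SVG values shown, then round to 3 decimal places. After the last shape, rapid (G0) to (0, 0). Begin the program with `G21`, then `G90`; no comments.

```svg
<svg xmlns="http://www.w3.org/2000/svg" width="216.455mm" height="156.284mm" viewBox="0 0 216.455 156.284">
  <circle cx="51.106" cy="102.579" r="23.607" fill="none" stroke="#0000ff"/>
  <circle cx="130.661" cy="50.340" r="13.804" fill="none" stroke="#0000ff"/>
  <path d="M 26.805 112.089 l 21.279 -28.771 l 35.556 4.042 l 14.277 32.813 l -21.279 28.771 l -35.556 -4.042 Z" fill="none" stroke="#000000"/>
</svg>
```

G21
G90
G0 X74.713 Y53.705
M3 S880
G01 X70.204 Y67.581 F1314
G01 X58.401 Y76.157 F1314
G01 X43.811 Y76.157 F1314
G01 X32.008 Y67.581 F1314
G01 X27.499 Y53.705 F1314
G01 X32.008 Y39.829 F1314
G01 X43.811 Y31.253 F1314
G01 X58.401 Y31.253 F1314
G01 X70.204 Y39.829 F1314
G01 X74.713 Y53.705 F1314
M5
G0 X144.465 Y105.944
M3 S880
G01 X141.829 Y114.058 F1314
G01 X134.927 Y119.072 F1314
G01 X126.395 Y119.072 F1314
G01 X119.493 Y114.058 F1314
G01 X116.857 Y105.944 F1314
G01 X119.493 Y97.830 F1314
G01 X126.395 Y92.816 F1314
G01 X134.927 Y92.816 F1314
G01 X141.829 Y97.830 F1314
G01 X144.465 Y105.944 F1314
M5
G0 X26.805 Y44.195
M3 S492
G01 X48.084 Y72.966 F1391
G01 X83.640 Y68.924 F1391
G01 X97.917 Y36.111 F1391
G01 X76.638 Y7.340 F1391
G01 X41.082 Y11.382 F1391
G01 X26.805 Y44.195 F1391
M5
G0 X0.000 Y0.000

viewBox `0 0 216.455 156.284` with mm width/height → 1 unit = 1 mm. Flip: y_m = 156.284 − y_svg.

**Shape 1** — `<circle>` circle, stroke `#0000ff` → cut (S880, F1314). Machine vertices: (74.713,53.705) → (70.204,67.581) → (58.401,76.157) → (43.811,76.157) → (32.008,67.581) → (27.499,53.705) → (32.008,39.829) → (43.811,31.253) → (58.401,31.253) → (70.204,39.829) → (74.713,53.705). Closed: final G1 returns to the first vertex.

**Shape 2** — `<circle>` circle, stroke `#0000ff` → cut (S880, F1314). Machine vertices: (144.465,105.944) → (141.829,114.058) → (134.927,119.072) → (126.395,119.072) → (119.493,114.058) → (116.857,105.944) → (119.493,97.830) → (126.395,92.816) → (134.927,92.816) → (141.829,97.830) → (144.465,105.944). Closed: final G1 returns to the first vertex.

**Shape 3** — `<path>` regular polygon, stroke `#000000` → score (S492, F1391). Machine vertices: (26.805,44.195) → (48.084,72.966) → (83.640,68.924) → (97.917,36.111) → (76.638,7.340) → (41.082,11.382) → (26.805,44.195). Closed: final G1 returns to the first vertex.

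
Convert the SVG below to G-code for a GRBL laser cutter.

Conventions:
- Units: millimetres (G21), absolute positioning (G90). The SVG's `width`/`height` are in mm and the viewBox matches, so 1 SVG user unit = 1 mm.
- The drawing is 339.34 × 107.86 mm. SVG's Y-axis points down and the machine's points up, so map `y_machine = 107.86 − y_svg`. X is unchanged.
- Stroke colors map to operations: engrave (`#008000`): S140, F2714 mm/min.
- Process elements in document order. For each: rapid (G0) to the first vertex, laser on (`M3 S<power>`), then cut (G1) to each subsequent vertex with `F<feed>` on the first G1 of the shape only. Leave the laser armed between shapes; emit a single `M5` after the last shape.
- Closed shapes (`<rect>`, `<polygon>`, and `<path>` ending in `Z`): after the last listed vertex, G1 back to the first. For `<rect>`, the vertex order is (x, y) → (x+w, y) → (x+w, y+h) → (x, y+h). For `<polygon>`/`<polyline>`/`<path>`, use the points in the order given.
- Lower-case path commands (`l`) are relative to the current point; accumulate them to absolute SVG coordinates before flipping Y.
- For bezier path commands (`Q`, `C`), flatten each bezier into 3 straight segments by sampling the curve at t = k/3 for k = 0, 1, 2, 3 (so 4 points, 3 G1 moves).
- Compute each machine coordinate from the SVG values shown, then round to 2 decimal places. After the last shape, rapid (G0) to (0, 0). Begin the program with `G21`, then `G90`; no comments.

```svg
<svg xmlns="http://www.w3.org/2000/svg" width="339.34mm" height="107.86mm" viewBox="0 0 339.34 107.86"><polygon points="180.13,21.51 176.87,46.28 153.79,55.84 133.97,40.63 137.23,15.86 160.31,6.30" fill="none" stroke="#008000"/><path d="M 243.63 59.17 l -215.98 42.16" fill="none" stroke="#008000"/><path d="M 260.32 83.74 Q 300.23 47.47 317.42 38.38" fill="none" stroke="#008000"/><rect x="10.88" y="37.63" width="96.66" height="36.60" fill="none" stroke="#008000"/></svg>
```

1 u = 1 mm; y_m = 107.86 − y.

[1] `<polygon>` regular polygon, #008000→engrave S140 F2714: (180.13,86.35) → (176.87,61.58) → (153.79,52.02) → (133.97,67.23) → (137.23,92.00) → (160.31,101.56) → (180.13,86.35) (closed)

[2] `<path>` line segment, #008000→engrave S140 F2714: (243.63,48.69) → (27.65,6.53)

[3] `<path>` quadratic bezier, #008000→engrave S140 F2714: (260.32,24.12) → (284.40,45.28) → (303.44,60.40) → (317.42,69.48)

[4] `<rect>` rectangle, #008000→engrave S140 F2714: (10.88,70.23) → (107.54,70.23) → (107.54,33.63) → (10.88,33.63) → (10.88,70.23) (closed)

G21
G90
G0 X180.13 Y86.35
M3 S140
G1 X176.87 Y61.58 F2714
G1 X153.79 Y52.02
G1 X133.97 Y67.23
G1 X137.23 Y92.00
G1 X160.31 Y101.56
G1 X180.13 Y86.35
G0 X243.63 Y48.69
M3 S140
G1 X27.65 Y6.53 F2714
G0 X260.32 Y24.12
M3 S140
G1 X284.40 Y45.28 F2714
G1 X303.44 Y60.40
G1 X317.42 Y69.48
G0 X10.88 Y70.23
M3 S140
G1 X107.54 Y70.23 F2714
G1 X107.54 Y33.63
G1 X10.88 Y33.63
G1 X10.88 Y70.23
M5
G0 X0.00 Y0.00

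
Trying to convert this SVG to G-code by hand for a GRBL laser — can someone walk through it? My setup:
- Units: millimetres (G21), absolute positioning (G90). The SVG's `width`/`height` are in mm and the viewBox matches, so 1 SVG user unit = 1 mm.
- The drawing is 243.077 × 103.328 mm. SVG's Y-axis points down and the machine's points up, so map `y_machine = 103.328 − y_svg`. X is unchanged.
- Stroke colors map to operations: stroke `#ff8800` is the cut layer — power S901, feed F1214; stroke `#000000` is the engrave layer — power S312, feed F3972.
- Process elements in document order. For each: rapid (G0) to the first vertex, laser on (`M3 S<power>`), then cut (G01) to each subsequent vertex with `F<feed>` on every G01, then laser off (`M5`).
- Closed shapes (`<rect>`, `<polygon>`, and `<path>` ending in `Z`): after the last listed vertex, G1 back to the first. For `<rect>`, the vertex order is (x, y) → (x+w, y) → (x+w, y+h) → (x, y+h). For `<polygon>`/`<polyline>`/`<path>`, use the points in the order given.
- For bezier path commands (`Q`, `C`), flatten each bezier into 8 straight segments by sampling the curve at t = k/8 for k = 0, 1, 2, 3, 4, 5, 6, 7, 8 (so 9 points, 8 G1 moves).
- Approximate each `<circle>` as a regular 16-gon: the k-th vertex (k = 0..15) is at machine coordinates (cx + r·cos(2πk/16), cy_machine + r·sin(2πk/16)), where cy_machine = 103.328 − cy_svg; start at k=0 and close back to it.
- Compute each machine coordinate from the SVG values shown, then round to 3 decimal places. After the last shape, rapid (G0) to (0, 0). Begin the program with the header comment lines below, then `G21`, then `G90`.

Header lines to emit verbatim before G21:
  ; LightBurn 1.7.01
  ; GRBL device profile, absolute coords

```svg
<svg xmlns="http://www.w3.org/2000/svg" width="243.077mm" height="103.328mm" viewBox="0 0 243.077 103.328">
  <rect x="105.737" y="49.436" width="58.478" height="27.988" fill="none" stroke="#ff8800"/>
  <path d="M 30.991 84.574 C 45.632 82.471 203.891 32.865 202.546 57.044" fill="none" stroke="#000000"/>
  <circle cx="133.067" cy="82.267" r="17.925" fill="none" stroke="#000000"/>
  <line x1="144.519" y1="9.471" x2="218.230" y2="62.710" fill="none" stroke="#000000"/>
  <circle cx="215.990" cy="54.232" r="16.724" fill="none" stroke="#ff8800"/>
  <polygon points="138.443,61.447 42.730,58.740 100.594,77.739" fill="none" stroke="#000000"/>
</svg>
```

; LightBurn 1.7.01
; GRBL device profile, absolute coords
G21
G90
G0 X105.737 Y53.892
M3 S901
G01 X164.215 Y53.892 F1214
G01 X164.215 Y25.904 F1214
G01 X105.737 Y25.904 F1214
G01 X105.737 Y53.892 F1214
M5
G0 X30.991 Y18.754
M3 S312
G01 X42.621 Y21.532 F3972
G01 X64.162 Y27.343 F3972
G01 X92.061 Y34.764 F3972
G01 X122.763 Y42.375 F3972
G01 X152.716 Y48.753 F3972
G01 X178.367 Y52.479 F3972
G01 X196.161 Y52.129 F3972
G01 X202.546 Y46.284 F3972
M5
G0 X150.992 Y21.061
M3 S312
G01 X149.628 Y27.921 F3972
G01 X145.742 Y33.736 F3972
G01 X139.927 Y37.622 F3972
G01 X133.067 Y38.986 F3972
G01 X126.207 Y37.622 F3972
G01 X120.392 Y33.736 F3972
G01 X116.506 Y27.921 F3972
G01 X115.142 Y21.061 F3972
G01 X116.506 Y14.201 F3972
G01 X120.392 Y8.386 F3972
G01 X126.207 Y4.500 F3972
G01 X133.067 Y3.136 F3972
G01 X139.927 Y4.500 F3972
G01 X145.742 Y8.386 F3972
G01 X149.628 Y14.201 F3972
G01 X150.992 Y21.061 F3972
M5
G0 X144.519 Y93.857
M3 S312
G01 X218.230 Y40.618 F3972
M5
G0 X232.714 Y49.096
M3 S901
G01 X231.441 Y55.496 F1214
G01 X227.816 Y60.922 F1214
G01 X222.390 Y64.547 F1214
G01 X215.990 Y65.820 F1214
G01 X209.590 Y64.547 F1214
G01 X204.164 Y60.922 F1214
G01 X200.539 Y55.496 F1214
G01 X199.266 Y49.096 F1214
G01 X200.539 Y42.696 F1214
G01 X204.164 Y37.270 F1214
G01 X209.590 Y33.645 F1214
G01 X215.990 Y32.372 F1214
G01 X222.390 Y33.645 F1214
G01 X227.816 Y37.270 F1214
G01 X231.441 Y42.696 F1214
G01 X232.714 Y49.096 F1214
M5
G0 X138.443 Y41.881
M3 S312
G01 X42.730 Y44.588 F3972
G01 X100.594 Y25.589 F3972
G01 X138.443 Y41.881 F3972
M5
G0 X0.000 Y0.000

1 u = 1 mm; y_m = 103.328 − y.

[1] `<rect>` rectangle, #ff8800→cut S901 F1214: (105.737,53.892) → (164.215,53.892) → (164.215,25.904) → (105.737,25.904) → (105.737,53.892) (closed)

[2] `<path>` cubic bezier, #000000→engrave S312 F3972: (30.991,18.754) → (42.621,21.532) → (64.162,27.343) → (92.061,34.764) → (122.763,42.375) → (152.716,48.753) → (178.367,52.479) → (196.161,52.129) → (202.546,46.284)

[3] `<circle>` circle, #000000→engrave S312 F3972: (150.992,21.061) → (149.628,27.921) → (145.742,33.736) → (139.927,37.622) → (133.067,38.986) → (126.207,37.622) → (120.392,33.736) → (116.506,27.921) → (115.142,21.061) → (116.506,14.201) → (120.392,8.386) → (126.207,4.500) → (133.067,3.136) → (139.927,4.500) → (145.742,8.386) → (149.628,14.201) → (150.992,21.061) (closed)

[4] `<line>` line segment, #000000→engrave S312 F3972: (144.519,93.857) → (218.230,40.618)

[5] `<circle>` circle, #ff8800→cut S901 F1214: (232.714,49.096) → (231.441,55.496) → (227.816,60.922) → (222.390,64.547) → (215.990,65.820) → (209.590,64.547) → (204.164,60.922) → (200.539,55.496) → (199.266,49.096) → (200.539,42.696) → (204.164,37.270) → (209.590,33.645) → (215.990,32.372) → (222.390,33.645) → (227.816,37.270) → (231.441,42.696) → (232.714,49.096) (closed)

[6] `<polygon>` closed polygon, #000000→engrave S312 F3972: (138.443,41.881) → (42.730,44.588) → (100.594,25.589) → (138.443,41.881) (closed)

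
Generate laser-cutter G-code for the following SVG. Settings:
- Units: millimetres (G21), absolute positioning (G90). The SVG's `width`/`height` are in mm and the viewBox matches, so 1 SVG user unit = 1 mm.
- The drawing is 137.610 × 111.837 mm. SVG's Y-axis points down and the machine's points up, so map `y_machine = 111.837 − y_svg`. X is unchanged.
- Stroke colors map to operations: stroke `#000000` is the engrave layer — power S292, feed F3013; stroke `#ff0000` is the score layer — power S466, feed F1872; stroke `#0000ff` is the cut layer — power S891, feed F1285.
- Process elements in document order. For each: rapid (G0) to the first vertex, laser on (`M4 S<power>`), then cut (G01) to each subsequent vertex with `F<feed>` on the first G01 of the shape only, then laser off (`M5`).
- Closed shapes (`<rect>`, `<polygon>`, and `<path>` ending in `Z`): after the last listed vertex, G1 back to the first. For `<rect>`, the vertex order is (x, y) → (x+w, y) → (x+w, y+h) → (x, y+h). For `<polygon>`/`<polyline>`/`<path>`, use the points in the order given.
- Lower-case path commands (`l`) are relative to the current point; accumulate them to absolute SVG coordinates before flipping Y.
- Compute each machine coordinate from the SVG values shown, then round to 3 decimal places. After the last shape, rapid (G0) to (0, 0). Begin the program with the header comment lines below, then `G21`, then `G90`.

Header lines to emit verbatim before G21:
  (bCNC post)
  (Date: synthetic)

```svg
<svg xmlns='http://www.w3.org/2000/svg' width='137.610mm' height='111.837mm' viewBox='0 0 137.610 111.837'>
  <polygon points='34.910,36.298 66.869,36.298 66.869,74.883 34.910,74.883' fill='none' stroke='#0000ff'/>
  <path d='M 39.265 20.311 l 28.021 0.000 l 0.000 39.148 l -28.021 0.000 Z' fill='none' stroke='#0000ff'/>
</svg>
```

(bCNC post)
(Date: synthetic)
G21
G90
G0 X34.910 Y75.539
M4 S891
G01 X66.869 Y75.539 F1285
G01 X66.869 Y36.954
G01 X34.910 Y36.954
G01 X34.910 Y75.539
M5
G0 X39.265 Y91.526
M4 S891
G01 X67.286 Y91.526 F1285
G01 X67.286 Y52.378
G01 X39.265 Y52.378
G01 X39.265 Y91.526
M5
G0 X0.000 Y0.000

1 u = 1 mm; y_m = 111.837 − y.

[1] `<polygon>` rectangle, #0000ff→cut S891 F1285: (34.910,75.539) → (66.869,75.539) → (66.869,36.954) → (34.910,36.954) → (34.910,75.539) (closed)

[2] `<path>` rectangle, #0000ff→cut S891 F1285: (39.265,91.526) → (67.286,91.526) → (67.286,52.378) → (39.265,52.378) → (39.265,91.526) (closed)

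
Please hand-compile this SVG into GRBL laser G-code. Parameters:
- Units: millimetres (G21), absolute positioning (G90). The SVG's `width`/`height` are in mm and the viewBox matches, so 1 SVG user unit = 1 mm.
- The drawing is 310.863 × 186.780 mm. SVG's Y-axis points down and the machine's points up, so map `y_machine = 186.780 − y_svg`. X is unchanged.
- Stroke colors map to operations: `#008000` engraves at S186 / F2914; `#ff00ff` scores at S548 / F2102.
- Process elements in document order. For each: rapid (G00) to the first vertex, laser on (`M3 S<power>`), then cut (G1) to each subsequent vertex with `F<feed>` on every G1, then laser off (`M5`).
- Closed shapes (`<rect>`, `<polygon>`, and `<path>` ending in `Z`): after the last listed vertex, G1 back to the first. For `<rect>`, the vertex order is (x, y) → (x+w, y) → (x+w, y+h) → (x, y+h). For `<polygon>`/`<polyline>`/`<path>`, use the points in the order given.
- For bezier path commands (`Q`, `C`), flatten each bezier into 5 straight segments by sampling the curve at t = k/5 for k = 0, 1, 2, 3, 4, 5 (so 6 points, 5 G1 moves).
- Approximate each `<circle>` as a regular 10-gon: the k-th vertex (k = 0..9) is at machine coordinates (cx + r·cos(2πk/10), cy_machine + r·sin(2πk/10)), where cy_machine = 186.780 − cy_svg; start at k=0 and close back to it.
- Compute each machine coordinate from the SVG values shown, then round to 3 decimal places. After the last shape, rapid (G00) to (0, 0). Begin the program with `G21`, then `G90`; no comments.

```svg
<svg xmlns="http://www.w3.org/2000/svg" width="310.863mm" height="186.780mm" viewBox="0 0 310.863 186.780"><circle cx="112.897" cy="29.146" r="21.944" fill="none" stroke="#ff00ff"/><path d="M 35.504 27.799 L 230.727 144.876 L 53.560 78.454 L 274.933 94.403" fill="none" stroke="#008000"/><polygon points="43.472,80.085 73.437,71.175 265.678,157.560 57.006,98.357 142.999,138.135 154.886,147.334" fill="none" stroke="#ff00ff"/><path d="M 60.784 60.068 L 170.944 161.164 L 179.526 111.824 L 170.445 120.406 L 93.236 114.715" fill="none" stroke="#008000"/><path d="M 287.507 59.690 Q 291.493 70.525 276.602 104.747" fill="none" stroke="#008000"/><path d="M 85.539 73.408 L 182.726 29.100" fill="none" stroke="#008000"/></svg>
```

1 u = 1 mm; y_m = 186.780 − y.

[1] `<circle>` circle, #ff00ff→score S548 F2102: (134.841,157.634) → (130.650,170.532) → (119.678,178.504) → (106.116,178.504) → (95.144,170.532) → (90.953,157.634) → (95.144,144.736) → (106.116,136.764) → (119.678,136.764) → (130.650,144.736) → (134.841,157.634) (closed)

[2] `<path>` open polyline, #008000→engrave S186 F2914: (35.504,158.981) → (230.727,41.904) → (53.560,108.326) → (274.933,92.377)

[3] `<polygon>` closed polygon, #ff00ff→score S548 F2102: (43.472,106.695) → (73.437,115.605) → (265.678,29.220) → (57.006,88.423) → (142.999,48.645) → (154.886,39.446) → (43.472,106.695) (closed)

[4] `<path>` open polyline, #008000→engrave S186 F2914: (60.784,126.712) → (170.944,25.616) → (179.526,74.956) → (170.445,66.374) → (93.236,72.065)

[5] `<path>` quadratic bezier, #008000→engrave S186 F2914: (287.507,127.090) → (288.346,121.821) → (287.675,114.680) → (285.494,105.669) → (281.803,94.786) → (276.602,82.033)

[6] `<path>` line segment, #008000→engrave S186 F2914: (85.539,113.372) → (182.726,157.680)

G21
G90
G00 X134.841 Y157.634
M3 S548
G1 X130.650 Y170.532 F2102
G1 X119.678 Y178.504 F2102
G1 X106.116 Y178.504 F2102
G1 X95.144 Y170.532 F2102
G1 X90.953 Y157.634 F2102
G1 X95.144 Y144.736 F2102
G1 X106.116 Y136.764 F2102
G1 X119.678 Y136.764 F2102
G1 X130.650 Y144.736 F2102
G1 X134.841 Y157.634 F2102
M5
G00 X35.504 Y158.981
M3 S186
G1 X230.727 Y41.904 F2914
G1 X53.560 Y108.326 F2914
G1 X274.933 Y92.377 F2914
M5
G00 X43.472 Y106.695
M3 S548
G1 X73.437 Y115.605 F2102
G1 X265.678 Y29.220 F2102
G1 X57.006 Y88.423 F2102
G1 X142.999 Y48.645 F2102
G1 X154.886 Y39.446 F2102
G1 X43.472 Y106.695 F2102
M5
G00 X60.784 Y126.712
M3 S186
G1 X170.944 Y25.616 F2914
G1 X179.526 Y74.956 F2914
G1 X170.445 Y66.374 F2914
G1 X93.236 Y72.065 F2914
M5
G00 X287.507 Y127.090
M3 S186
G1 X288.346 Y121.821 F2914
G1 X287.675 Y114.680 F2914
G1 X285.494 Y105.669 F2914
G1 X281.803 Y94.786 F2914
G1 X276.602 Y82.033 F2914
M5
G00 X85.539 Y113.372
M3 S186
G1 X182.726 Y157.680 F2914
M5
G00 X0.000 Y0.000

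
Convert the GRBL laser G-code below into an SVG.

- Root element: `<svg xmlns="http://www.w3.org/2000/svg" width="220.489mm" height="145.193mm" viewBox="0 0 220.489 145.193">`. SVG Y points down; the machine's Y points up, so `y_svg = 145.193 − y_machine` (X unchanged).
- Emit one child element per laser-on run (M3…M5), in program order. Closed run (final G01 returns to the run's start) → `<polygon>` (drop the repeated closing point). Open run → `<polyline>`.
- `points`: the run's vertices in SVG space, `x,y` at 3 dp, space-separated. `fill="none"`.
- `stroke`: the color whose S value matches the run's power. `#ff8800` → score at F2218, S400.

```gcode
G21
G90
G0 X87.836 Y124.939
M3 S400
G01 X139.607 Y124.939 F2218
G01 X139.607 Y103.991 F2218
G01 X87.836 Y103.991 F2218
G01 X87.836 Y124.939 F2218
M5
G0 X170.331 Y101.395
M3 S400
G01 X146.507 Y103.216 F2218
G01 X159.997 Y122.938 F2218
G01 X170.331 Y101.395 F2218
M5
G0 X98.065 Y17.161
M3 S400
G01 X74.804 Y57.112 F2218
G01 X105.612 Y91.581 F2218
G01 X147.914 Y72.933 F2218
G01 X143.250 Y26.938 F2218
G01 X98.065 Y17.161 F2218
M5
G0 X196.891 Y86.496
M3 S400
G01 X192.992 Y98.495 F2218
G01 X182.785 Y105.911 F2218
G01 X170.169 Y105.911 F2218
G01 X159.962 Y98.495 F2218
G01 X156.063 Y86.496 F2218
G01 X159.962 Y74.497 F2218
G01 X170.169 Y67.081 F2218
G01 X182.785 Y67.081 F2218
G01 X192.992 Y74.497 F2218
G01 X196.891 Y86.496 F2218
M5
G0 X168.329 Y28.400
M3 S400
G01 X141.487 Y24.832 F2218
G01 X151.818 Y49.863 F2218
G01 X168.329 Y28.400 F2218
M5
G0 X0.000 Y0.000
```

<svg xmlns="http://www.w3.org/2000/svg" width="220.489mm" height="145.193mm" viewBox="0 0 220.489 145.193">
  <polygon points="87.836,20.254 139.607,20.254 139.607,41.202 87.836,41.202" fill="none" stroke="#ff8800"/>
  <polygon points="170.331,43.798 146.507,41.977 159.997,22.255" fill="none" stroke="#ff8800"/>
  <polygon points="98.065,128.032 74.804,88.081 105.612,53.612 147.914,72.260 143.250,118.255" fill="none" stroke="#ff8800"/>
  <polygon points="196.891,58.697 192.992,46.698 182.785,39.282 170.169,39.282 159.962,46.698 156.063,58.697 159.962,70.696 170.169,78.112 182.785,78.112 192.992,70.696" fill="none" stroke="#ff8800"/>
  <polygon points="168.329,116.793 141.487,120.361 151.818,95.330" fill="none" stroke="#ff8800"/>
</svg>

Machine Y-up, SVG Y-down with viewBox height 145.193, so y_svg = 145.193 − y_machine; X carries over. Every run uses S400, so all elements get stroke `#ff8800` (score).

Run 1: The run returns to its start, so emit a `<polygon>` with points (Y-flipped): 87.836,20.254 139.607,20.254 139.607,41.202 87.836,41.202.

Run 2: The run returns to its start, so emit a `<polygon>` with points (Y-flipped): 170.331,43.798 146.507,41.977 159.997,22.255.

Run 3: The run returns to its start, so emit a `<polygon>` with points (Y-flipped): 98.065,128.032 74.804,88.081 105.612,53.612 147.914,72.260 143.250,118.255.

Run 4: The run returns to its start, so emit a `<polygon>` with points (Y-flipped): 196.891,58.697 192.992,46.698 182.785,39.282 170.169,39.282 159.962,46.698 156.063,58.697 159.962,70.696 170.169,78.112 182.785,78.112 192.992,70.696.

Run 5: The run returns to its start, so emit a `<polygon>` with points (Y-flipped): 168.329,116.793 141.487,120.361 151.818,95.330.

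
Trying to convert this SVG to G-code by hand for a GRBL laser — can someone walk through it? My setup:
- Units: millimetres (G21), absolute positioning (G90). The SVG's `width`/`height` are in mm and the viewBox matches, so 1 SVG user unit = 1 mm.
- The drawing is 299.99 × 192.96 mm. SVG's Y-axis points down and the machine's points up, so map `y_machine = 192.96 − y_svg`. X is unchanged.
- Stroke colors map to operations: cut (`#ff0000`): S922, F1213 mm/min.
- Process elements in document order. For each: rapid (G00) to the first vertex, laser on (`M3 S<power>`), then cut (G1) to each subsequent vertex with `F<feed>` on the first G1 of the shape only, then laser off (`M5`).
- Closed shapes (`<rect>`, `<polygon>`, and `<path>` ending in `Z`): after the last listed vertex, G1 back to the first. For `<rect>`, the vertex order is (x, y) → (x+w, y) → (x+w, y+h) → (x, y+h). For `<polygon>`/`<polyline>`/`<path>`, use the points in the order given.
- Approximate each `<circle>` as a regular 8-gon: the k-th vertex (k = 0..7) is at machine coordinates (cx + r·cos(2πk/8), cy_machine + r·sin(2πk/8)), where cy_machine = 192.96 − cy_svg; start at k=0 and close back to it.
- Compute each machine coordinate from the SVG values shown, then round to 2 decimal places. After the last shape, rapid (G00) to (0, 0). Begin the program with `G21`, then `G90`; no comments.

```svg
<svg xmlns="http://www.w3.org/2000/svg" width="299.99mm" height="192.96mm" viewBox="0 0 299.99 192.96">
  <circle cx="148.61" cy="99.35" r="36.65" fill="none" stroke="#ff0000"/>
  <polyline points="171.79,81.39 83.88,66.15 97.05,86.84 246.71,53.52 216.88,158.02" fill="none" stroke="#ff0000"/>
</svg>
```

G21
G90
G00 X185.26 Y93.61
M3 S922
G1 X174.53 Y119.53 F1213
G1 X148.61 Y130.26
G1 X122.69 Y119.53
G1 X111.96 Y93.61
G1 X122.69 Y67.69
G1 X148.61 Y56.96
G1 X174.53 Y67.69
G1 X185.26 Y93.61
M5
G00 X171.79 Y111.57
M3 S922
G1 X83.88 Y126.81 F1213
G1 X97.05 Y106.12
G1 X246.71 Y139.44
G1 X216.88 Y34.94
M5
G00 X0.00 Y0.00

Since the viewBox matches the mm dimensions, user units are millimetres directly. The only transform is the Y-flip y_m = 192.96 − y_svg.

Shape 1 is a circle drawn with `<circle>`. Its stroke #ff0000 means cut at S922, F1213. After flipping Y the toolpath is (185.26,93.61) → (174.53,119.53) → (148.61,130.26) → (122.69,119.53) → (111.96,93.61) → (122.69,67.69) → (148.61,56.96) → (174.53,67.69) → (185.26,93.61), returning to the start.

Shape 2 is a open polyline drawn with `<polyline>`. Its stroke #ff0000 means cut at S922, F1213. After flipping Y the toolpath is (171.79,111.57) → (83.88,126.81) → (97.05,106.12) → (246.71,139.44) → (216.88,34.94).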